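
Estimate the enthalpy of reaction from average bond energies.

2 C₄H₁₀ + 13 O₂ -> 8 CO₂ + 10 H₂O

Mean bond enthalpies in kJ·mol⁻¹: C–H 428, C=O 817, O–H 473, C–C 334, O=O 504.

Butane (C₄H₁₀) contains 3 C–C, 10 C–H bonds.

Bonds broken (reactants):
  C–C: 6 × 334 = 2004
  C–H: 20 × 428 = 8560
  O=O: 13 × 504 = 6552
  Σ(broken) = 17116 kJ
Bonds formed (products):
  C=O: 16 × 817 = 13072
  O–H: 20 × 473 = 9460
  Σ(formed) = 22532 kJ
ΔH = Σ(broken) − Σ(formed) = 17116 − 22532 = −5416 kJ

ΔH ≈ −5416 kJ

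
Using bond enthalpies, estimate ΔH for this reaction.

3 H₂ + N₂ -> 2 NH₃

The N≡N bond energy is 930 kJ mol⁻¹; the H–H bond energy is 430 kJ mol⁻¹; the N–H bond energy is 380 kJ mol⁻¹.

Bonds broken (reactants):
  H–H: 3 × 430 = 1290
  N≡N: 1 × 930 = 930
  Σ(broken) = 2220 kJ
Bonds formed (products):
  N–H: 6 × 380 = 2280
  Σ(formed) = 2280 kJ
ΔH = Σ(broken) − Σ(formed) = 2220 − 2280 = −60 kJ

ΔH ≈ −60 kJ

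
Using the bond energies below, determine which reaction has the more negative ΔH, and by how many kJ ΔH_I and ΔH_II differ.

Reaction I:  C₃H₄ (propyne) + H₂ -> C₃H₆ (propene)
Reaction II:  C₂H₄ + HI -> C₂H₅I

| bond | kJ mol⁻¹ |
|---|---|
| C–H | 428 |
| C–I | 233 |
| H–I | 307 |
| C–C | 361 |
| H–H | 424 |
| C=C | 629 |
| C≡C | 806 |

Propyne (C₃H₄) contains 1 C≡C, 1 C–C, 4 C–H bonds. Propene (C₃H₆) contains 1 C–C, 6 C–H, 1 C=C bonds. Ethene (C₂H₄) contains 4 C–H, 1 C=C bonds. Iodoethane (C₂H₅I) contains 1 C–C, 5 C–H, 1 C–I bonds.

Reaction I:
  Bonds broken (reactants):
    C≡C: 1 × 806 = 806
    C–C: 1 × 361 = 361
    C–H: 4 × 428 = 1712
    H–H: 1 × 424 = 424
    Σ(broken) = 3303 kJ
  Bonds formed (products):
    C–C: 1 × 361 = 361
    C–H: 6 × 428 = 2568
    C=C: 1 × 629 = 629
    Σ(formed) = 3558 kJ
  ΔH_I = 3303 − 3558 = −255 kJ
Reaction II:
  Bonds broken (reactants):
    C–H: 4 × 428 = 1712
    C=C: 1 × 629 = 629
    H–I: 1 × 307 = 307
    Σ(broken) = 2648 kJ
  Bonds formed (products):
    C–C: 1 × 361 = 361
    C–H: 5 × 428 = 2140
    C–I: 1 × 233 = 233
    Σ(formed) = 2734 kJ
  ΔH_II = 2648 − 2734 = −86 kJ
ΔH_I − ΔH_II = −169 kJ, so reaction I has the more negative ΔH; |ΔH_I − ΔH_II| = 169 kJ.

Reaction I, by 169 kJ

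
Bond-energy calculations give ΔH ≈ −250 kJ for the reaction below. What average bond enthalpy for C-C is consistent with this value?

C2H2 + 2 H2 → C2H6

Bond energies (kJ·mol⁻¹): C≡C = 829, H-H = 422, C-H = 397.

D(C-C) ≈ 335 kJ/mol

Let D be the C-C bond energy.
Σ(broken) = 1×829 + 2×397 + 2×422 = 2467
Σ(formed) = 1×D + 6×397 = 2382 + D
ΔH = Σ(broken) − Σ(formed) = (2467) − (2382 + D) = +85 − D
Setting this equal to −250 kJ gives D = 335 kJ/mol.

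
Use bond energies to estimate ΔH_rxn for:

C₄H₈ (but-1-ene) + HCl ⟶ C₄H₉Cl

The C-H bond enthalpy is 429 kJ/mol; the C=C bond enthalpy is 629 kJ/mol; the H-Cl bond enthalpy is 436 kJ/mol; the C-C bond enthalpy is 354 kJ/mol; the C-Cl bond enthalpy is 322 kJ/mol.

Bonds broken (reactants):
  C-C: 2 × 354 = 708
  C-H: 8 × 429 = 3432
  C=C: 1 × 629 = 629
  H-Cl: 1 × 436 = 436
  Σ(broken) = 5205 kJ
Bonds formed (products):
  C-C: 3 × 354 = 1062
  C-Cl: 1 × 322 = 322
  C-H: 9 × 429 = 3861
  Σ(formed) = 5245 kJ
ΔH = Σ(broken) − Σ(formed) = 5205 − 5245 = −40 kJ

ΔH ≈ −40 kJ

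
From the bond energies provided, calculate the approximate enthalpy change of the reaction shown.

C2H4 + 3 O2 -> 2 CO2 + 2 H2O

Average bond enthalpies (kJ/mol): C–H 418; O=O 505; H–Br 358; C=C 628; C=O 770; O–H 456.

ΔH ≈ −1089 kJ

Bonds broken (reactants):
  C–H: 4 × 418 = 1672
  C=C: 1 × 628 = 628
  O=O: 3 × 505 = 1515
  Σ(broken) = 3815 kJ
Bonds formed (products):
  C=O: 4 × 770 = 3080
  O–H: 4 × 456 = 1824
  Σ(formed) = 4904 kJ
ΔH = Σ(broken) − Σ(formed) = 3815 − 4904 = −1089 kJ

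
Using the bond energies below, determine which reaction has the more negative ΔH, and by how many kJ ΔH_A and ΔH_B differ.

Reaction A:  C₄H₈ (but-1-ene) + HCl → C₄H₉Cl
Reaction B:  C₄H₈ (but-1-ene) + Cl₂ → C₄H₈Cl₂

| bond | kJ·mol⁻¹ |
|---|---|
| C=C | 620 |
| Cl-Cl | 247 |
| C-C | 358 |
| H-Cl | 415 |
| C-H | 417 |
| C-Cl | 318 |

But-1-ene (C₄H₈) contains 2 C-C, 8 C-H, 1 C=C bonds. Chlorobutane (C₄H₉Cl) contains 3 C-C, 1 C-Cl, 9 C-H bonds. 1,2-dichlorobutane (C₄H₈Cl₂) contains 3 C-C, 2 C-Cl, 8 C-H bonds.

Reaction A:
  Bonds broken (reactants):
    C-C: 2 × 358 = 716
    C-H: 8 × 417 = 3336
    C=C: 1 × 620 = 620
    H-Cl: 1 × 415 = 415
    Σ(broken) = 5087 kJ
  Bonds formed (products):
    C-C: 3 × 358 = 1074
    C-Cl: 1 × 318 = 318
    C-H: 9 × 417 = 3753
    Σ(formed) = 5145 kJ
  ΔH_A = 5087 − 5145 = −58 kJ
Reaction B:
  Bonds broken (reactants):
    C-C: 2 × 358 = 716
    C-H: 8 × 417 = 3336
    C=C: 1 × 620 = 620
    Cl-Cl: 1 × 247 = 247
    Σ(broken) = 4919 kJ
  Bonds formed (products):
    C-C: 3 × 358 = 1074
    C-Cl: 2 × 318 = 636
    C-H: 8 × 417 = 3336
    Σ(formed) = 5046 kJ
  ΔH_B = 4919 − 5046 = −127 kJ
ΔH_A − ΔH_B = +69 kJ, so reaction B has the more negative ΔH; |ΔH_A − ΔH_B| = 69 kJ.

Reaction B, by 69 kJ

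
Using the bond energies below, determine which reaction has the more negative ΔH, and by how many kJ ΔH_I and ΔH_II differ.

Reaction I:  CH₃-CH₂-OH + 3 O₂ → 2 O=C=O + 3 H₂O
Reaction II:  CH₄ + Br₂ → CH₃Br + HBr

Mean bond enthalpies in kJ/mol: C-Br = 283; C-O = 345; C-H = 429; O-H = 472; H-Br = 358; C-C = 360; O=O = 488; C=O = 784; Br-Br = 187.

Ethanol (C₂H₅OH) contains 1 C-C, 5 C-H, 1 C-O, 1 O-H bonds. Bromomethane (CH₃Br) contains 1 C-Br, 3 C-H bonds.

Reaction I, by 1157 kJ

Reaction I:
  Bonds broken (reactants):
    C-C: 1 × 360 = 360
    C-H: 5 × 429 = 2145
    C-O: 1 × 345 = 345
    O-H: 1 × 472 = 472
    O=O: 3 × 488 = 1464
    Σ(broken) = 4786 kJ
  Bonds formed (products):
    C=O: 4 × 784 = 3136
    O-H: 6 × 472 = 2832
    Σ(formed) = 5968 kJ
  ΔH_I = 4786 − 5968 = −1182 kJ
Reaction II:
  Bonds broken (reactants):
    Br-Br: 1 × 187 = 187
    C-H: 4 × 429 = 1716
    Σ(broken) = 1903 kJ
  Bonds formed (products):
    C-Br: 1 × 283 = 283
    C-H: 3 × 429 = 1287
    H-Br: 1 × 358 = 358
    Σ(formed) = 1928 kJ
  ΔH_II = 1903 − 1928 = −25 kJ
ΔH_I − ΔH_II = −1157 kJ, so reaction I has the more negative ΔH; |ΔH_I − ΔH_II| = 1157 kJ.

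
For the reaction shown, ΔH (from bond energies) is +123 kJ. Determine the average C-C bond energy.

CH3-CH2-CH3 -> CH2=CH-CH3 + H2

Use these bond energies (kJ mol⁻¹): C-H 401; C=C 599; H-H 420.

D(C-C) ≈ 340 kJ/mol

Let D be the C-C bond energy.
Σ(broken) = 2×D + 8×401 = 3208 + 2D
Σ(formed) = 1×D + 6×401 + 1×599 + 1×420 = 3425 + D
ΔH = Σ(broken) − Σ(formed) = (3208 + 2D) − (3425 + D) = −217 + D
Setting this equal to +123 kJ gives D = 340 kJ/mol.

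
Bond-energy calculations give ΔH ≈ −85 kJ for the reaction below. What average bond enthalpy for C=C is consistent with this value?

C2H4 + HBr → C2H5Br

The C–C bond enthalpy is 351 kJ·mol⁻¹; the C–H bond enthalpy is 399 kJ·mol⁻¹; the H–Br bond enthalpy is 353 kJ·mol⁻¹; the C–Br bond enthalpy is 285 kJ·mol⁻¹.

D(C=C) ≈ 597 kJ/mol

Let D be the C=C bond energy.
Σ(broken) = 4×399 + 1×D + 1×353 = 1949 + D
Σ(formed) = 1×285 + 1×351 + 5×399 = 2631
ΔH = Σ(broken) − Σ(formed) = (1949 + D) − (2631) = −682 + D
Setting this equal to −85 kJ gives D = 597 kJ/mol.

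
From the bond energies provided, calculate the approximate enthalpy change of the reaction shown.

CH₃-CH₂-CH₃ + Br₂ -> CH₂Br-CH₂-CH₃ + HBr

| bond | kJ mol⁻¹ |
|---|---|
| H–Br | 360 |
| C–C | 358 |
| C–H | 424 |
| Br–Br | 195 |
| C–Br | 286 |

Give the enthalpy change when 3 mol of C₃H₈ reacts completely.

Bonds broken (reactants):
  Br–Br: 1 × 195 = 195
  C–C: 2 × 358 = 716
  C–H: 8 × 424 = 3392
  Σ(broken) = 4303 kJ
Bonds formed (products):
  C–Br: 1 × 286 = 286
  C–C: 2 × 358 = 716
  C–H: 7 × 424 = 2968
  H–Br: 1 × 360 = 360
  Σ(formed) = 4330 kJ
ΔH = Σ(broken) − Σ(formed) = 4303 − 4330 = −27 kJ
For 3× the reaction as written: 3 × (−27) = −81 kJ

ΔH = −81 kJ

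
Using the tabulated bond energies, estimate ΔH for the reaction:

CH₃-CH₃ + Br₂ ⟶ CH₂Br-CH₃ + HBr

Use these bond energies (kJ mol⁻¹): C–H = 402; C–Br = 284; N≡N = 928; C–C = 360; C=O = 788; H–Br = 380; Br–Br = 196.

Bonds broken (reactants):
  Br–Br: 1 × 196 = 196
  C–C: 1 × 360 = 360
  C–H: 6 × 402 = 2412
  Σ(broken) = 2968 kJ
Bonds formed (products):
  C–Br: 1 × 284 = 284
  C–C: 1 × 360 = 360
  C–H: 5 × 402 = 2010
  H–Br: 1 × 380 = 380
  Σ(formed) = 3034 kJ
ΔH = Σ(broken) − Σ(formed) = 2968 − 3034 = −66 kJ

ΔH ≈ −66 kJ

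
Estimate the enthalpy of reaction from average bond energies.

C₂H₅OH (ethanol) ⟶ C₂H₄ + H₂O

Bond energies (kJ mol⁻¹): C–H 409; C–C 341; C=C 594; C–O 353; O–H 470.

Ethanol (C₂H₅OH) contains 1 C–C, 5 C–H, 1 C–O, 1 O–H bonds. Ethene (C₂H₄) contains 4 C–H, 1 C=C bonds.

Bonds broken (reactants):
  C–C: 1 × 341 = 341
  C–H: 5 × 409 = 2045
  C–O: 1 × 353 = 353
  O–H: 1 × 470 = 470
  Σ(broken) = 3209 kJ
Bonds formed (products):
  C–H: 4 × 409 = 1636
  C=C: 1 × 594 = 594
  O–H: 2 × 470 = 940
  Σ(formed) = 3170 kJ
ΔH = Σ(broken) − Σ(formed) = 3209 − 3170 = +39 kJ

ΔH ≈ +39 kJ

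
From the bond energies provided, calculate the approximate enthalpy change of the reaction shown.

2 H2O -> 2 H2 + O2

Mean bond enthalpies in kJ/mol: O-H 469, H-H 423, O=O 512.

Bonds broken (reactants):
  O-H: 4 × 469 = 1876
  Σ(broken) = 1876 kJ
Bonds formed (products):
  H-H: 2 × 423 = 846
  O=O: 1 × 512 = 512
  Σ(formed) = 1358 kJ
ΔH = Σ(broken) − Σ(formed) = 1876 − 1358 = +518 kJ

ΔH ≈ +518 kJ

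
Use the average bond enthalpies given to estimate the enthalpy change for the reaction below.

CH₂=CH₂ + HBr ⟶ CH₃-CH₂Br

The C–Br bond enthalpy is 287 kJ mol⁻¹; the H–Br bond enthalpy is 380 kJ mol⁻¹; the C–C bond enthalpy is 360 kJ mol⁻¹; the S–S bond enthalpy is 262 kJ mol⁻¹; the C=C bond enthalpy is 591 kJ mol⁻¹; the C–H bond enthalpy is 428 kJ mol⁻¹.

Bonds broken (reactants):
  C–H: 4 × 428 = 1712
  C=C: 1 × 591 = 591
  H–Br: 1 × 380 = 380
  Σ(broken) = 2683 kJ
Bonds formed (products):
  C–Br: 1 × 287 = 287
  C–C: 1 × 360 = 360
  C–H: 5 × 428 = 2140
  Σ(formed) = 2787 kJ
ΔH = Σ(broken) − Σ(formed) = 2683 − 2787 = −104 kJ

ΔH ≈ −104 kJ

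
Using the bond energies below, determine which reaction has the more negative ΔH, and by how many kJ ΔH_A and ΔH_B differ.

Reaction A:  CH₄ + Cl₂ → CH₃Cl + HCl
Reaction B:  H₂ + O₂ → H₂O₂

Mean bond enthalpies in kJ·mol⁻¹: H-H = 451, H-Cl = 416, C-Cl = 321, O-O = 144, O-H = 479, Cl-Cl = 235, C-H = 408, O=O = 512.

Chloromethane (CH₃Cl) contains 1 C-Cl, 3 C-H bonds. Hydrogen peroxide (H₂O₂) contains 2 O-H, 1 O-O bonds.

Reaction A:
  Bonds broken (reactants):
    C-H: 4 × 408 = 1632
    Cl-Cl: 1 × 235 = 235
    Σ(broken) = 1867 kJ
  Bonds formed (products):
    C-Cl: 1 × 321 = 321
    C-H: 3 × 408 = 1224
    H-Cl: 1 × 416 = 416
    Σ(formed) = 1961 kJ
  ΔH_A = 1867 − 1961 = −94 kJ
Reaction B:
  Bonds broken (reactants):
    H-H: 1 × 451 = 451
    O=O: 1 × 512 = 512
    Σ(broken) = 963 kJ
  Bonds formed (products):
    O-H: 2 × 479 = 958
    O-O: 1 × 144 = 144
    Σ(formed) = 1102 kJ
  ΔH_B = 963 − 1102 = −139 kJ
ΔH_A − ΔH_B = +45 kJ, so reaction B has the more negative ΔH; |ΔH_A − ΔH_B| = 45 kJ.

Reaction B, by 45 kJ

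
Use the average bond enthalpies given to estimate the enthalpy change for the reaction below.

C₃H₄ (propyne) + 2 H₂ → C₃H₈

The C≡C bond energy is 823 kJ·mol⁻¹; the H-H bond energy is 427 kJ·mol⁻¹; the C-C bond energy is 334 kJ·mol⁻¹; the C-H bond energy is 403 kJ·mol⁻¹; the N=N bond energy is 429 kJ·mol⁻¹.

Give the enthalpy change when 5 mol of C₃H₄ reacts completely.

ΔH = −1345 kJ

Bonds broken (reactants):
  C≡C: 1 × 823 = 823
  C-C: 1 × 334 = 334
  C-H: 4 × 403 = 1612
  H-H: 2 × 427 = 854
  Σ(broken) = 3623 kJ
Bonds formed (products):
  C-C: 2 × 334 = 668
  C-H: 8 × 403 = 3224
  Σ(formed) = 3892 kJ
ΔH = Σ(broken) − Σ(formed) = 3623 − 3892 = −269 kJ
For 5× the reaction as written: 5 × (−269) = −1345 kJ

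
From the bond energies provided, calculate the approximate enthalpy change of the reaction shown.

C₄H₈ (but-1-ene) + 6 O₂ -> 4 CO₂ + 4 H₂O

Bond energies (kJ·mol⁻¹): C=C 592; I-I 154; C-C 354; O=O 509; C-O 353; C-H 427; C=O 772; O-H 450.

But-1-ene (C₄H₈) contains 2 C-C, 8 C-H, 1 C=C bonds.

Bonds broken (reactants):
  C-C: 2 × 354 = 708
  C-H: 8 × 427 = 3416
  C=C: 1 × 592 = 592
  O=O: 6 × 509 = 3054
  Σ(broken) = 7770 kJ
Bonds formed (products):
  C=O: 8 × 772 = 6176
  O-H: 8 × 450 = 3600
  Σ(formed) = 9776 kJ
ΔH = Σ(broken) − Σ(formed) = 7770 − 9776 = −2006 kJ

ΔH ≈ −2006 kJ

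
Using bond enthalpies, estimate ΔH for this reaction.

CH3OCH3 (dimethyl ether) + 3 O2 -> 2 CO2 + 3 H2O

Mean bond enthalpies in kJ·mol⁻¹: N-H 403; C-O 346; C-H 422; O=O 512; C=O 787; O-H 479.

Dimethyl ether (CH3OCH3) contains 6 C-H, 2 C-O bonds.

Bonds broken (reactants):
  C-H: 6 × 422 = 2532
  C-O: 2 × 346 = 692
  O=O: 3 × 512 = 1536
  Σ(broken) = 4760 kJ
Bonds formed (products):
  C=O: 4 × 787 = 3148
  O-H: 6 × 479 = 2874
  Σ(formed) = 6022 kJ
ΔH = Σ(broken) − Σ(formed) = 4760 − 6022 = −1262 kJ

ΔH ≈ −1262 kJ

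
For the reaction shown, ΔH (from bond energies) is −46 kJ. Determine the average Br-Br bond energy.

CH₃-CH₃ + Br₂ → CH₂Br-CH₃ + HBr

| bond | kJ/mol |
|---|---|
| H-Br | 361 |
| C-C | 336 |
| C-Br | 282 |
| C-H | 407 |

Let D be the Br-Br bond energy.
Σ(broken) = 1×D + 1×336 + 6×407 = 2778 + D
Σ(formed) = 1×282 + 1×336 + 5×407 + 1×361 = 3014
ΔH = Σ(broken) − Σ(formed) = (2778 + D) − (3014) = −236 + D
Setting this equal to −46 kJ gives D = 190 kJ/mol.

D(Br-Br) ≈ 190 kJ/mol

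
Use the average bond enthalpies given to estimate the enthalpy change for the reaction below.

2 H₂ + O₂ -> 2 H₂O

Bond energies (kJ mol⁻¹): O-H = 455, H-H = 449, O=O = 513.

ΔH ≈ −409 kJ

Bonds broken (reactants):
  H-H: 2 × 449 = 898
  O=O: 1 × 513 = 513
  Σ(broken) = 1411 kJ
Bonds formed (products):
  O-H: 4 × 455 = 1820
  Σ(formed) = 1820 kJ
ΔH = Σ(broken) − Σ(formed) = 1411 − 1820 = −409 kJ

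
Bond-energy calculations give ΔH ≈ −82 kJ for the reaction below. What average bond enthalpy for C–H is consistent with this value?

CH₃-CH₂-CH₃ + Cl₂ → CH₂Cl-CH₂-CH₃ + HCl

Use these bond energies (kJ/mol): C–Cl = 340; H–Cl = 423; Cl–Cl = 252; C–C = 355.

Let D be the C–H bond energy.
Σ(broken) = 2×355 + 8×D + 1×252 = 962 + 8D
Σ(formed) = 2×355 + 1×340 + 7×D + 1×423 = 1473 + 7D
ΔH = Σ(broken) − Σ(formed) = (962 + 8D) − (1473 + 7D) = −511 + D
Setting this equal to −82 kJ gives D = 429 kJ/mol.

D(C–H) ≈ 429 kJ/mol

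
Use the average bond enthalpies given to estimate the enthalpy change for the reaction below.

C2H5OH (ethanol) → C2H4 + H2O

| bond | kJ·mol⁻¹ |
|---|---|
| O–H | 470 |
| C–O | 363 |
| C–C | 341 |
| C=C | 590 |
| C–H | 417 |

ΔH ≈ +61 kJ

Bonds broken (reactants):
  C–C: 1 × 341 = 341
  C–H: 5 × 417 = 2085
  C–O: 1 × 363 = 363
  O–H: 1 × 470 = 470
  Σ(broken) = 3259 kJ
Bonds formed (products):
  C–H: 4 × 417 = 1668
  C=C: 1 × 590 = 590
  O–H: 2 × 470 = 940
  Σ(formed) = 3198 kJ
ΔH = Σ(broken) − Σ(formed) = 3259 − 3198 = +61 kJ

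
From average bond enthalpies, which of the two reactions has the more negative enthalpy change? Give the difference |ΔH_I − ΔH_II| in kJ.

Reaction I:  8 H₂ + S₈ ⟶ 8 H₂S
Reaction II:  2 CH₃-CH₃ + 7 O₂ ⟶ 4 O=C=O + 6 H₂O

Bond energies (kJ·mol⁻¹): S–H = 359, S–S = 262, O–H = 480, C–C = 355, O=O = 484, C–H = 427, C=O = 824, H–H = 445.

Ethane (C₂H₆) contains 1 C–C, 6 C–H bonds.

Reaction I:
  Bonds broken (reactants):
    H–H: 8 × 445 = 3560
    S–S: 8 × 262 = 2096
    Σ(broken) = 5656 kJ
  Bonds formed (products):
    S–H: 16 × 359 = 5744
    Σ(formed) = 5744 kJ
  ΔH_I = 5656 − 5744 = −88 kJ
Reaction II:
  Bonds broken (reactants):
    C–C: 2 × 355 = 710
    C–H: 12 × 427 = 5124
    O=O: 7 × 484 = 3388
    Σ(broken) = 9222 kJ
  Bonds formed (products):
    C=O: 8 × 824 = 6592
    O–H: 12 × 480 = 5760
    Σ(formed) = 12352 kJ
  ΔH_II = 9222 − 12352 = −3130 kJ
ΔH_I − ΔH_II = +3042 kJ, so reaction II has the more negative ΔH; |ΔH_I − ΔH_II| = 3042 kJ.

Reaction II, by 3042 kJ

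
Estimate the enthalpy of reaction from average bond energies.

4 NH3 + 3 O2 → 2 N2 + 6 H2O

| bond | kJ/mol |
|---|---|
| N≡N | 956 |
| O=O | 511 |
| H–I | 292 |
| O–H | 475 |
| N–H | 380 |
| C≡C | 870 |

Bonds broken (reactants):
  N–H: 12 × 380 = 4560
  O=O: 3 × 511 = 1533
  Σ(broken) = 6093 kJ
Bonds formed (products):
  N≡N: 2 × 956 = 1912
  O–H: 12 × 475 = 5700
  Σ(formed) = 7612 kJ
ΔH = Σ(broken) − Σ(formed) = 6093 − 7612 = −1519 kJ

ΔH ≈ −1519 kJ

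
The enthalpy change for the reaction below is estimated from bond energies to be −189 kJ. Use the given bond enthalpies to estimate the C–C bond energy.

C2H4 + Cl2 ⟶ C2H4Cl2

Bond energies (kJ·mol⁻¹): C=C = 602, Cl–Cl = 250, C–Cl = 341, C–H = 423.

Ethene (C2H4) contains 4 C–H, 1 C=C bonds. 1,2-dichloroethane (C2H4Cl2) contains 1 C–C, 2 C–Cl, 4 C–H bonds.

Let D be the C–C bond energy.
Σ(broken) = 4×423 + 1×602 + 1×250 = 2544
Σ(formed) = 1×D + 2×341 + 4×423 = 2374 + D
ΔH = Σ(broken) − Σ(formed) = (2544) − (2374 + D) = +170 − D
Setting this equal to −189 kJ gives D = 359 kJ/mol.

D(C–C) ≈ 359 kJ/mol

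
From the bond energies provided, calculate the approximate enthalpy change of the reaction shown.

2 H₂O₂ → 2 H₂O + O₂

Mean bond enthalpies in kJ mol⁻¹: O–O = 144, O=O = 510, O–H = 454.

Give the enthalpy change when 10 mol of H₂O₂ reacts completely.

Bonds broken (reactants):
  O–H: 4 × 454 = 1816
  O–O: 2 × 144 = 288
  Σ(broken) = 2104 kJ
Bonds formed (products):
  O–H: 4 × 454 = 1816
  O=O: 1 × 510 = 510
  Σ(formed) = 2326 kJ
ΔH = Σ(broken) − Σ(formed) = 2104 − 2326 = −222 kJ
For 5× the reaction as written: 5 × (−222) = −1110 kJ

ΔH = −1110 kJ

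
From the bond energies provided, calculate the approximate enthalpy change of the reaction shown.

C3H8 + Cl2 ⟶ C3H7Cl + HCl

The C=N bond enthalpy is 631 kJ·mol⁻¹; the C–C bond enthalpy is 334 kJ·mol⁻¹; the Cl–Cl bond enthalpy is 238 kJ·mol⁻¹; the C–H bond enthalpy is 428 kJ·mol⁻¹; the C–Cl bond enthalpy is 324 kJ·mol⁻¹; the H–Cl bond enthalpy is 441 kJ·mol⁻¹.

Bonds broken (reactants):
  C–C: 2 × 334 = 668
  C–H: 8 × 428 = 3424
  Cl–Cl: 1 × 238 = 238
  Σ(broken) = 4330 kJ
Bonds formed (products):
  C–C: 2 × 334 = 668
  C–Cl: 1 × 324 = 324
  C–H: 7 × 428 = 2996
  H–Cl: 1 × 441 = 441
  Σ(formed) = 4429 kJ
ΔH = Σ(broken) − Σ(formed) = 4330 − 4429 = −99 kJ

ΔH ≈ −99 kJ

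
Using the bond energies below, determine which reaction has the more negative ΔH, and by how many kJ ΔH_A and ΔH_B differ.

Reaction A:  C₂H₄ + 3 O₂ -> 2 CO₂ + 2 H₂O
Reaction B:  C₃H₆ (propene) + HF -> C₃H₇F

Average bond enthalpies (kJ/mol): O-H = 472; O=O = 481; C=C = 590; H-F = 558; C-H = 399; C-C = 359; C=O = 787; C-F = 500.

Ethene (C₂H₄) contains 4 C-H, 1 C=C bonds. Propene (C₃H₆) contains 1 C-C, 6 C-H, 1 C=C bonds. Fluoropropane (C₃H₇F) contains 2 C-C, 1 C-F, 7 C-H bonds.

Reaction A:
  Bonds broken (reactants):
    C-H: 4 × 399 = 1596
    C=C: 1 × 590 = 590
    O=O: 3 × 481 = 1443
    Σ(broken) = 3629 kJ
  Bonds formed (products):
    C=O: 4 × 787 = 3148
    O-H: 4 × 472 = 1888
    Σ(formed) = 5036 kJ
  ΔH_A = 3629 − 5036 = −1407 kJ
Reaction B:
  Bonds broken (reactants):
    C-C: 1 × 359 = 359
    C-H: 6 × 399 = 2394
    C=C: 1 × 590 = 590
    H-F: 1 × 558 = 558
    Σ(broken) = 3901 kJ
  Bonds formed (products):
    C-C: 2 × 359 = 718
    C-F: 1 × 500 = 500
    C-H: 7 × 399 = 2793
    Σ(formed) = 4011 kJ
  ΔH_B = 3901 − 4011 = −110 kJ
ΔH_A − ΔH_B = −1297 kJ, so reaction A has the more negative ΔH; |ΔH_A − ΔH_B| = 1297 kJ.

Reaction A, by 1297 kJ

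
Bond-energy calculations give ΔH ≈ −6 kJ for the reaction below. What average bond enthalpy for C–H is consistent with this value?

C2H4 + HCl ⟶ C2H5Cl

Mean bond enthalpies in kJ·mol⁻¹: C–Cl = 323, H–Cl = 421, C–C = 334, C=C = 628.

D(C–H) ≈ 398 kJ/mol

Let D be the C–H bond energy.
Σ(broken) = 4×D + 1×628 + 1×421 = 1049 + 4D
Σ(formed) = 1×334 + 1×323 + 5×D = 657 + 5D
ΔH = Σ(broken) − Σ(formed) = (1049 + 4D) − (657 + 5D) = +392 − D
Setting this equal to −6 kJ gives D = 398 kJ/mol.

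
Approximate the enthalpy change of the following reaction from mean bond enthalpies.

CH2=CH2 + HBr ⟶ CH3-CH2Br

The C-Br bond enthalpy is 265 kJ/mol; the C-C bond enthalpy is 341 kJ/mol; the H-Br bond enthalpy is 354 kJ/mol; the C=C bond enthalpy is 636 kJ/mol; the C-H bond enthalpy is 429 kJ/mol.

Bonds broken (reactants):
  C-H: 4 × 429 = 1716
  C=C: 1 × 636 = 636
  H-Br: 1 × 354 = 354
  Σ(broken) = 2706 kJ
Bonds formed (products):
  C-Br: 1 × 265 = 265
  C-C: 1 × 341 = 341
  C-H: 5 × 429 = 2145
  Σ(formed) = 2751 kJ
ΔH = Σ(broken) − Σ(formed) = 2706 − 2751 = −45 kJ

ΔH ≈ −45 kJ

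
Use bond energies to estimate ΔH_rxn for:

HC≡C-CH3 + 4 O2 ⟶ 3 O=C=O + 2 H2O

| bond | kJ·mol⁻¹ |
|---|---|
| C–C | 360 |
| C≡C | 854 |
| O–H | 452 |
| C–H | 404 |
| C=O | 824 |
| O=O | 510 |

ΔH ≈ −1882 kJ

Bonds broken (reactants):
  C≡C: 1 × 854 = 854
  C–C: 1 × 360 = 360
  C–H: 4 × 404 = 1616
  O=O: 4 × 510 = 2040
  Σ(broken) = 4870 kJ
Bonds formed (products):
  C=O: 6 × 824 = 4944
  O–H: 4 × 452 = 1808
  Σ(formed) = 6752 kJ
ΔH = Σ(broken) − Σ(formed) = 4870 − 6752 = −1882 kJ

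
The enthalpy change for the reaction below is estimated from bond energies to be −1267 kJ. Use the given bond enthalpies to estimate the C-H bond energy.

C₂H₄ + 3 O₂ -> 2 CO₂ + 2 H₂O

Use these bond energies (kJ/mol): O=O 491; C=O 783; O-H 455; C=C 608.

Let D be the C-H bond energy.
Σ(broken) = 4×D + 1×608 + 3×491 = 2081 + 4D
Σ(formed) = 4×783 + 4×455 = 4952
ΔH = Σ(broken) − Σ(formed) = (2081 + 4D) − (4952) = −2871 + 4D
Setting this equal to −1267 kJ gives 4D = 1604, so D = 401 kJ/mol.

D(C-H) ≈ 401 kJ/mol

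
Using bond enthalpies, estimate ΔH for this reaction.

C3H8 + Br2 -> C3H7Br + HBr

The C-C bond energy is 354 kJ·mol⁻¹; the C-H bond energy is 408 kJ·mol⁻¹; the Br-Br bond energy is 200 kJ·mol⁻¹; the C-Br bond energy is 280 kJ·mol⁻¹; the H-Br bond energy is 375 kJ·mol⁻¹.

ΔH ≈ −47 kJ

Bonds broken (reactants):
  Br-Br: 1 × 200 = 200
  C-C: 2 × 354 = 708
  C-H: 8 × 408 = 3264
  Σ(broken) = 4172 kJ
Bonds formed (products):
  C-Br: 1 × 280 = 280
  C-C: 2 × 354 = 708
  C-H: 7 × 408 = 2856
  H-Br: 1 × 375 = 375
  Σ(formed) = 4219 kJ
ΔH = Σ(broken) − Σ(formed) = 4172 − 4219 = −47 kJ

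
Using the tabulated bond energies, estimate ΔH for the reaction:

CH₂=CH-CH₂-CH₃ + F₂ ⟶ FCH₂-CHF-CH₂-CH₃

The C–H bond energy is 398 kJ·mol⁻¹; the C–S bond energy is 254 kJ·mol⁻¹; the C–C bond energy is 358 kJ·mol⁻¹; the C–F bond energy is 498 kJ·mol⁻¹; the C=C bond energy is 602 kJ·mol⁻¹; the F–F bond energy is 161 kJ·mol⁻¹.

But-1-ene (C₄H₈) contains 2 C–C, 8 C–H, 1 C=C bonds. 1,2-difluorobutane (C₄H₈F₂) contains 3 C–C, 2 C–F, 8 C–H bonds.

Bonds broken (reactants):
  C–C: 2 × 358 = 716
  C–H: 8 × 398 = 3184
  C=C: 1 × 602 = 602
  F–F: 1 × 161 = 161
  Σ(broken) = 4663 kJ
Bonds formed (products):
  C–C: 3 × 358 = 1074
  C–F: 2 × 498 = 996
  C–H: 8 × 398 = 3184
  Σ(formed) = 5254 kJ
ΔH = Σ(broken) − Σ(formed) = 4663 − 5254 = −591 kJ

ΔH ≈ −591 kJ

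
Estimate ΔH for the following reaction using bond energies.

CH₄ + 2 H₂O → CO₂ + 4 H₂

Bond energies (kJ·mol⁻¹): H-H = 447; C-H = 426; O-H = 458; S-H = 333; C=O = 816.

Bonds broken (reactants):
  C-H: 4 × 426 = 1704
  O-H: 4 × 458 = 1832
  Σ(broken) = 3536 kJ
Bonds formed (products):
  C=O: 2 × 816 = 1632
  H-H: 4 × 447 = 1788
  Σ(formed) = 3420 kJ
ΔH = Σ(broken) − Σ(formed) = 3536 − 3420 = +116 kJ

ΔH ≈ +116 kJ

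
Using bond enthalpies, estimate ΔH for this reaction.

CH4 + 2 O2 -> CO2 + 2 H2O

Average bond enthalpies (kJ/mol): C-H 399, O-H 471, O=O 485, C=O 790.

Bonds broken (reactants):
  C-H: 4 × 399 = 1596
  O=O: 2 × 485 = 970
  Σ(broken) = 2566 kJ
Bonds formed (products):
  C=O: 2 × 790 = 1580
  O-H: 4 × 471 = 1884
  Σ(formed) = 3464 kJ
ΔH = Σ(broken) − Σ(formed) = 2566 − 3464 = −898 kJ

ΔH ≈ −898 kJ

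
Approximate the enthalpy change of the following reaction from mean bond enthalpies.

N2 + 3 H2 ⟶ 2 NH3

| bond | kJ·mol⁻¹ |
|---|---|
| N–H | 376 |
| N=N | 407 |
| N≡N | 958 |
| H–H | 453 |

Bonds broken (reactants):
  H–H: 3 × 453 = 1359
  N≡N: 1 × 958 = 958
  Σ(broken) = 2317 kJ
Bonds formed (products):
  N–H: 6 × 376 = 2256
  Σ(formed) = 2256 kJ
ΔH = Σ(broken) − Σ(formed) = 2317 − 2256 = +61 kJ

ΔH ≈ +61 kJ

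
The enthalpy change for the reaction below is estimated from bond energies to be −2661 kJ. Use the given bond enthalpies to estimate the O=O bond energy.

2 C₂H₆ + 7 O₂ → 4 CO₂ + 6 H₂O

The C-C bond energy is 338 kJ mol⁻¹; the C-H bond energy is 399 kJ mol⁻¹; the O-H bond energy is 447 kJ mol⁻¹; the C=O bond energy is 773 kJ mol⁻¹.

D(O=O) ≈ 489 kJ/mol

Let D be the O=O bond energy.
Σ(broken) = 2×338 + 12×399 + 7×D = 5464 + 7D
Σ(formed) = 8×773 + 12×447 = 11548
ΔH = Σ(broken) − Σ(formed) = (5464 + 7D) − (11548) = −6084 + 7D
Setting this equal to −2661 kJ gives 7D = 3423, so D = 489 kJ/mol.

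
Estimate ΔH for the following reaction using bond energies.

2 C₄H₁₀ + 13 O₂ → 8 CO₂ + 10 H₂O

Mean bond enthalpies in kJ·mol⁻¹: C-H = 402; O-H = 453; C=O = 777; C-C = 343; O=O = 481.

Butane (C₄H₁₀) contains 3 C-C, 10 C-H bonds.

ΔH ≈ −5141 kJ

Bonds broken (reactants):
  C-C: 6 × 343 = 2058
  C-H: 20 × 402 = 8040
  O=O: 13 × 481 = 6253
  Σ(broken) = 16351 kJ
Bonds formed (products):
  C=O: 16 × 777 = 12432
  O-H: 20 × 453 = 9060
  Σ(formed) = 21492 kJ
ΔH = Σ(broken) − Σ(formed) = 16351 − 21492 = −5141 kJ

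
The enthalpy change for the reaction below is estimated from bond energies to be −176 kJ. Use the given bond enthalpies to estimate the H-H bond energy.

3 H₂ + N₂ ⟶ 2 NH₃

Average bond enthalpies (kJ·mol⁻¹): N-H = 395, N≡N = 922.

D(H-H) ≈ 424 kJ/mol

Let D be the H-H bond energy.
Σ(broken) = 3×D + 1×922 = 922 + 3D
Σ(formed) = 6×395 = 2370
ΔH = Σ(broken) − Σ(formed) = (922 + 3D) − (2370) = −1448 + 3D
Setting this equal to −176 kJ gives 3D = 1272, so D = 424 kJ/mol.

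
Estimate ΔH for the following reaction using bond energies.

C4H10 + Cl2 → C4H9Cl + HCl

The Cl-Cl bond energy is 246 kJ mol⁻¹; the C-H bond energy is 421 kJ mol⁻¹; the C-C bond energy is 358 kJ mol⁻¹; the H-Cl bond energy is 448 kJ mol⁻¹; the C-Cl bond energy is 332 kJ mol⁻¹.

ΔH ≈ −113 kJ

Bonds broken (reactants):
  C-C: 3 × 358 = 1074
  C-H: 10 × 421 = 4210
  Cl-Cl: 1 × 246 = 246
  Σ(broken) = 5530 kJ
Bonds formed (products):
  C-C: 3 × 358 = 1074
  C-Cl: 1 × 332 = 332
  C-H: 9 × 421 = 3789
  H-Cl: 1 × 448 = 448
  Σ(formed) = 5643 kJ
ΔH = Σ(broken) − Σ(formed) = 5530 − 5643 = −113 kJ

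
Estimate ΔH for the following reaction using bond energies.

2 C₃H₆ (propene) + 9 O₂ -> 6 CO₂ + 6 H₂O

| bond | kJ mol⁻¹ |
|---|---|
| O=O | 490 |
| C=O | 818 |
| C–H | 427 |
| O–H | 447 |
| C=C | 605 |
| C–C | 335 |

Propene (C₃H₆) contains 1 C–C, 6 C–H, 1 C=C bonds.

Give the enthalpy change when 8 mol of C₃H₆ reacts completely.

Bonds broken (reactants):
  C–C: 2 × 335 = 670
  C–H: 12 × 427 = 5124
  C=C: 2 × 605 = 1210
  O=O: 9 × 490 = 4410
  Σ(broken) = 11414 kJ
Bonds formed (products):
  C=O: 12 × 818 = 9816
  O–H: 12 × 447 = 5364
  Σ(formed) = 15180 kJ
ΔH = Σ(broken) − Σ(formed) = 11414 − 15180 = −3766 kJ
For 4× the reaction as written: 4 × (−3766) = −15064 kJ

ΔH = −15064 kJ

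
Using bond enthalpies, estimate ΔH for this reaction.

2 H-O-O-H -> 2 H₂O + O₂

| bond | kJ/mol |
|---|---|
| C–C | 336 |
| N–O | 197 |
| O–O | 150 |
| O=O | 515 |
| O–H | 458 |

Bonds broken (reactants):
  O–H: 4 × 458 = 1832
  O–O: 2 × 150 = 300
  Σ(broken) = 2132 kJ
Bonds formed (products):
  O–H: 4 × 458 = 1832
  O=O: 1 × 515 = 515
  Σ(formed) = 2347 kJ
ΔH = Σ(broken) − Σ(formed) = 2132 − 2347 = −215 kJ

ΔH ≈ −215 kJ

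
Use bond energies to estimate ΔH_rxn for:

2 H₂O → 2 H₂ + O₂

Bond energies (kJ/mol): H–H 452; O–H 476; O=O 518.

ΔH ≈ +482 kJ

Bonds broken (reactants):
  O–H: 4 × 476 = 1904
  Σ(broken) = 1904 kJ
Bonds formed (products):
  H–H: 2 × 452 = 904
  O=O: 1 × 518 = 518
  Σ(formed) = 1422 kJ
ΔH = Σ(broken) − Σ(formed) = 1904 − 1422 = +482 kJ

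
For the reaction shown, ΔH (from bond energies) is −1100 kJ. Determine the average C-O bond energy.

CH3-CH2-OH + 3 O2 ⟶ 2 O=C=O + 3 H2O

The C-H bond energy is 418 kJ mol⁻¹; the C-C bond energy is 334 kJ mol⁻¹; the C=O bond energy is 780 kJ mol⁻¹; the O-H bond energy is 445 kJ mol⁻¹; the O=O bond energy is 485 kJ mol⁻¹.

Let D be the C-O bond energy.
Σ(broken) = 1×334 + 5×418 + 1×D + 1×445 + 3×485 = 4324 + D
Σ(formed) = 4×780 + 6×445 = 5790
ΔH = Σ(broken) − Σ(formed) = (4324 + D) − (5790) = −1466 + D
Setting this equal to −1100 kJ gives D = 366 kJ/mol.

D(C-O) ≈ 366 kJ/mol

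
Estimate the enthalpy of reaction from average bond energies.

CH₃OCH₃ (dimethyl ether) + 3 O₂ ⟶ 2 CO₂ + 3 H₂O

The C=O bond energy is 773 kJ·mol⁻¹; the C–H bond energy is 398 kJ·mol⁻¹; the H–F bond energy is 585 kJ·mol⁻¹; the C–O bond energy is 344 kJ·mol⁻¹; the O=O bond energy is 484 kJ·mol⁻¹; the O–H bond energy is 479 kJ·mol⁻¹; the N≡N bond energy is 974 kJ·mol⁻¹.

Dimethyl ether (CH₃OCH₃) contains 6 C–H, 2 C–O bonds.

Bonds broken (reactants):
  C–H: 6 × 398 = 2388
  C–O: 2 × 344 = 688
  O=O: 3 × 484 = 1452
  Σ(broken) = 4528 kJ
Bonds formed (products):
  C=O: 4 × 773 = 3092
  O–H: 6 × 479 = 2874
  Σ(formed) = 5966 kJ
ΔH = Σ(broken) − Σ(formed) = 4528 − 5966 = −1438 kJ

ΔH ≈ −1438 kJ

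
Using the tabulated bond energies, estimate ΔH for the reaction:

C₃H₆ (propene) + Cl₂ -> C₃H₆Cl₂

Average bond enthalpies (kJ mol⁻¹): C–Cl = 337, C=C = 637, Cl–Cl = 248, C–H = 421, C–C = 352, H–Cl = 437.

Bonds broken (reactants):
  C–C: 1 × 352 = 352
  C–H: 6 × 421 = 2526
  C=C: 1 × 637 = 637
  Cl–Cl: 1 × 248 = 248
  Σ(broken) = 3763 kJ
Bonds formed (products):
  C–C: 2 × 352 = 704
  C–Cl: 2 × 337 = 674
  C–H: 6 × 421 = 2526
  Σ(formed) = 3904 kJ
ΔH = Σ(broken) − Σ(formed) = 3763 − 3904 = −141 kJ

ΔH ≈ −141 kJ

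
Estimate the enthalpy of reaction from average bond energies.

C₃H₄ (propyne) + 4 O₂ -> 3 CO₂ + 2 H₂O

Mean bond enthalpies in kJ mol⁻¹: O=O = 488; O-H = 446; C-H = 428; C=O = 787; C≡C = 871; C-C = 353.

Bonds broken (reactants):
  C≡C: 1 × 871 = 871
  C-C: 1 × 353 = 353
  C-H: 4 × 428 = 1712
  O=O: 4 × 488 = 1952
  Σ(broken) = 4888 kJ
Bonds formed (products):
  C=O: 6 × 787 = 4722
  O-H: 4 × 446 = 1784
  Σ(formed) = 6506 kJ
ΔH = Σ(broken) − Σ(formed) = 4888 − 6506 = −1618 kJ

ΔH ≈ −1618 kJ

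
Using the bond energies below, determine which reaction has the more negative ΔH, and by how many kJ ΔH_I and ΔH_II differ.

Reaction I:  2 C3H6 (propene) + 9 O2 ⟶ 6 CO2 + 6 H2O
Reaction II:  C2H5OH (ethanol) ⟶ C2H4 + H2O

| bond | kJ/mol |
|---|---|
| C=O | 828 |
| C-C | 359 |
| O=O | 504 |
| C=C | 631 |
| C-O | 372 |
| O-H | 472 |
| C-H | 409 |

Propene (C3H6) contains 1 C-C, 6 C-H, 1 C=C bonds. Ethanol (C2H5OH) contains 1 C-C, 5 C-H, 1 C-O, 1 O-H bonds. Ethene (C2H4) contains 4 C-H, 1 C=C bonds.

Reaction I, by 4213 kJ

Reaction I:
  Bonds broken (reactants):
    C-C: 2 × 359 = 718
    C-H: 12 × 409 = 4908
    C=C: 2 × 631 = 1262
    O=O: 9 × 504 = 4536
    Σ(broken) = 11424 kJ
  Bonds formed (products):
    C=O: 12 × 828 = 9936
    O-H: 12 × 472 = 5664
    Σ(formed) = 15600 kJ
  ΔH_I = 11424 − 15600 = −4176 kJ
Reaction II:
  Bonds broken (reactants):
    C-C: 1 × 359 = 359
    C-H: 5 × 409 = 2045
    C-O: 1 × 372 = 372
    O-H: 1 × 472 = 472
    Σ(broken) = 3248 kJ
  Bonds formed (products):
    C-H: 4 × 409 = 1636
    C=C: 1 × 631 = 631
    O-H: 2 × 472 = 944
    Σ(formed) = 3211 kJ
  ΔH_II = 3248 − 3211 = +37 kJ
ΔH_I − ΔH_II = −4213 kJ, so reaction I has the more negative ΔH; |ΔH_I − ΔH_II| = 4213 kJ.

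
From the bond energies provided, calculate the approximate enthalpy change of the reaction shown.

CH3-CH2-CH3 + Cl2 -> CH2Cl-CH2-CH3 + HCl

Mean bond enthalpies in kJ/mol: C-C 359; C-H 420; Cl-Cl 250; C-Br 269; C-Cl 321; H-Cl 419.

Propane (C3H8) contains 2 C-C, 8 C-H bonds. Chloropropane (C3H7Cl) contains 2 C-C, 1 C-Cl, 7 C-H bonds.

Bonds broken (reactants):
  C-C: 2 × 359 = 718
  C-H: 8 × 420 = 3360
  Cl-Cl: 1 × 250 = 250
  Σ(broken) = 4328 kJ
Bonds formed (products):
  C-C: 2 × 359 = 718
  C-Cl: 1 × 321 = 321
  C-H: 7 × 420 = 2940
  H-Cl: 1 × 419 = 419
  Σ(formed) = 4398 kJ
ΔH = Σ(broken) − Σ(formed) = 4328 − 4398 = −70 kJ

ΔH ≈ −70 kJ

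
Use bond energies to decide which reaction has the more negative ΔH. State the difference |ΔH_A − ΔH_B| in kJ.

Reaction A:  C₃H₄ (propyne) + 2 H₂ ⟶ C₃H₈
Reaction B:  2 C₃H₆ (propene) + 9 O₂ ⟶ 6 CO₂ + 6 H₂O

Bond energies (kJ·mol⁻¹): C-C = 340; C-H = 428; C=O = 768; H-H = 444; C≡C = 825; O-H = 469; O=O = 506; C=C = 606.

Reaction A:
  Bonds broken (reactants):
    C≡C: 1 × 825 = 825
    C-C: 1 × 340 = 340
    C-H: 4 × 428 = 1712
    H-H: 2 × 444 = 888
    Σ(broken) = 3765 kJ
  Bonds formed (products):
    C-C: 2 × 340 = 680
    C-H: 8 × 428 = 3424
    Σ(formed) = 4104 kJ
  ΔH_A = 3765 − 4104 = −339 kJ
Reaction B:
  Bonds broken (reactants):
    C-C: 2 × 340 = 680
    C-H: 12 × 428 = 5136
    C=C: 2 × 606 = 1212
    O=O: 9 × 506 = 4554
    Σ(broken) = 11582 kJ
  Bonds formed (products):
    C=O: 12 × 768 = 9216
    O-H: 12 × 469 = 5628
    Σ(formed) = 14844 kJ
  ΔH_B = 11582 − 14844 = −3262 kJ
ΔH_A − ΔH_B = +2923 kJ, so reaction B has the more negative ΔH; |ΔH_A − ΔH_B| = 2923 kJ.

Reaction B, by 2923 kJ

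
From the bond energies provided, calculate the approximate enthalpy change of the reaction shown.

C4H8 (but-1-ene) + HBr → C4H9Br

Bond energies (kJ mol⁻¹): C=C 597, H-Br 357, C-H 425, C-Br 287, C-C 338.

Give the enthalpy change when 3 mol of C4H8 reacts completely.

ΔH = −288 kJ

Bonds broken (reactants):
  C-C: 2 × 338 = 676
  C-H: 8 × 425 = 3400
  C=C: 1 × 597 = 597
  H-Br: 1 × 357 = 357
  Σ(broken) = 5030 kJ
Bonds formed (products):
  C-Br: 1 × 287 = 287
  C-C: 3 × 338 = 1014
  C-H: 9 × 425 = 3825
  Σ(formed) = 5126 kJ
ΔH = Σ(broken) − Σ(formed) = 5030 − 5126 = −96 kJ
For 3× the reaction as written: 3 × (−96) = −288 kJ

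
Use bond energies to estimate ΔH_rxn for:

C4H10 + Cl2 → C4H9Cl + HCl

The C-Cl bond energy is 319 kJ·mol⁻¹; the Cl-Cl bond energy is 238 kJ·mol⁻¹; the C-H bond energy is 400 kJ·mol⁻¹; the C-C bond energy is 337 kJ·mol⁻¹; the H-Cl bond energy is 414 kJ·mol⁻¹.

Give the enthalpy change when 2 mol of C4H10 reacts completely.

Bonds broken (reactants):
  C-C: 3 × 337 = 1011
  C-H: 10 × 400 = 4000
  Cl-Cl: 1 × 238 = 238
  Σ(broken) = 5249 kJ
Bonds formed (products):
  C-C: 3 × 337 = 1011
  C-Cl: 1 × 319 = 319
  C-H: 9 × 400 = 3600
  H-Cl: 1 × 414 = 414
  Σ(formed) = 5344 kJ
ΔH = Σ(broken) − Σ(formed) = 5249 − 5344 = −95 kJ
For 2× the reaction as written: 2 × (−95) = −190 kJ

ΔH = −190 kJ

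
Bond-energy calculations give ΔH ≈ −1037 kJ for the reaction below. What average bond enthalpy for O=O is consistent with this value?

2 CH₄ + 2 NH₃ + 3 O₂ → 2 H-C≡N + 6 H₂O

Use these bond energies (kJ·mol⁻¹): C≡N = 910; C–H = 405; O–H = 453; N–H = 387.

Let D be the O=O bond energy.
Σ(broken) = 8×405 + 6×387 + 3×D = 5562 + 3D
Σ(formed) = 2×910 + 2×405 + 12×453 = 8066
ΔH = Σ(broken) − Σ(formed) = (5562 + 3D) − (8066) = −2504 + 3D
Setting this equal to −1037 kJ gives 3D = 1467, so D = 489 kJ/mol.

D(O=O) ≈ 489 kJ/mol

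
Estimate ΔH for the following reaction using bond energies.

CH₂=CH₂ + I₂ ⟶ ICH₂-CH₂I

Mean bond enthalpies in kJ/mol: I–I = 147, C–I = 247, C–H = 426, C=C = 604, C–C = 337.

ΔH ≈ −80 kJ

Bonds broken (reactants):
  C–H: 4 × 426 = 1704
  C=C: 1 × 604 = 604
  I–I: 1 × 147 = 147
  Σ(broken) = 2455 kJ
Bonds formed (products):
  C–C: 1 × 337 = 337
  C–H: 4 × 426 = 1704
  C–I: 2 × 247 = 494
  Σ(formed) = 2535 kJ
ΔH = Σ(broken) − Σ(formed) = 2455 − 2535 = −80 kJ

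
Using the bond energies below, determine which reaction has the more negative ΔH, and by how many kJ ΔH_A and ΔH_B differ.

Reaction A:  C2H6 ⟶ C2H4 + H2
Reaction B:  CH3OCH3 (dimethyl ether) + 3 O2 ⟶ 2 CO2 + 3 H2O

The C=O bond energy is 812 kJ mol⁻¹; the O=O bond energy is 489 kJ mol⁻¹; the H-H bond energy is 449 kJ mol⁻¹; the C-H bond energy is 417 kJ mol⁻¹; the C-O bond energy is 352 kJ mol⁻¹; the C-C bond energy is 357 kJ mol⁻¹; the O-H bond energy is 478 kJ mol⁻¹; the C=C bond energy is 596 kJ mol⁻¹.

Reaction B, by 1589 kJ

Reaction A:
  Bonds broken (reactants):
    C-C: 1 × 357 = 357
    C-H: 6 × 417 = 2502
    Σ(broken) = 2859 kJ
  Bonds formed (products):
    C-H: 4 × 417 = 1668
    C=C: 1 × 596 = 596
    H-H: 1 × 449 = 449
    Σ(formed) = 2713 kJ
  ΔH_A = 2859 − 2713 = +146 kJ
Reaction B:
  Bonds broken (reactants):
    C-H: 6 × 417 = 2502
    C-O: 2 × 352 = 704
    O=O: 3 × 489 = 1467
    Σ(broken) = 4673 kJ
  Bonds formed (products):
    C=O: 4 × 812 = 3248
    O-H: 6 × 478 = 2868
    Σ(formed) = 6116 kJ
  ΔH_B = 4673 − 6116 = −1443 kJ
ΔH_A − ΔH_B = +1589 kJ, so reaction B has the more negative ΔH; |ΔH_A − ΔH_B| = 1589 kJ.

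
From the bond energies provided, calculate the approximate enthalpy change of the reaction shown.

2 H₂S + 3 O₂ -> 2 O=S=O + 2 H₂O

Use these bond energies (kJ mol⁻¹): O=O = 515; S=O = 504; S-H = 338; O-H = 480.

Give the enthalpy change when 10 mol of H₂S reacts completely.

Bonds broken (reactants):
  O=O: 3 × 515 = 1545
  S-H: 4 × 338 = 1352
  Σ(broken) = 2897 kJ
Bonds formed (products):
  O-H: 4 × 480 = 1920
  S=O: 4 × 504 = 2016
  Σ(formed) = 3936 kJ
ΔH = Σ(broken) − Σ(formed) = 2897 − 3936 = −1039 kJ
For 5× the reaction as written: 5 × (−1039) = −5195 kJ

ΔH = −5195 kJ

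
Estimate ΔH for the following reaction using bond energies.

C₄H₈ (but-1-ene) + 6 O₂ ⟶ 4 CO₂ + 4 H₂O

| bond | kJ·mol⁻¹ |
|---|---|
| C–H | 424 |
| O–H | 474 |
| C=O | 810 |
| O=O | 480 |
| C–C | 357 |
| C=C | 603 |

ΔH ≈ −2683 kJ

Bonds broken (reactants):
  C–C: 2 × 357 = 714
  C–H: 8 × 424 = 3392
  C=C: 1 × 603 = 603
  O=O: 6 × 480 = 2880
  Σ(broken) = 7589 kJ
Bonds formed (products):
  C=O: 8 × 810 = 6480
  O–H: 8 × 474 = 3792
  Σ(formed) = 10272 kJ
ΔH = Σ(broken) − Σ(formed) = 7589 − 10272 = −2683 kJ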